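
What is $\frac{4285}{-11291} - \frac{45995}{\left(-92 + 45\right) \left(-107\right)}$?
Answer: $- \frac{540878810}{56782439} \approx -9.5255$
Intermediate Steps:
$\frac{4285}{-11291} - \frac{45995}{\left(-92 + 45\right) \left(-107\right)} = 4285 \left(- \frac{1}{11291}\right) - \frac{45995}{\left(-47\right) \left(-107\right)} = - \frac{4285}{11291} - \frac{45995}{5029} = - \frac{540878810}{56782439}$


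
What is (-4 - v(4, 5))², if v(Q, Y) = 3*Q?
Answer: 256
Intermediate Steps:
(-4 - v(4, 5))² = (-4 - 3*4)² = (-4 - 1*12)² = (-4 - 12)² = (-16)² = 256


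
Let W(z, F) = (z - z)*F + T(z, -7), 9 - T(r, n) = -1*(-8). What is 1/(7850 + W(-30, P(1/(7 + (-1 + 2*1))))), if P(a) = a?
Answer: 1/7851 ≈ 0.00012737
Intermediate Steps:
T(r, n) = 1 (T(r, n) = 9 - (-1)*(-8) = 9 - 1*8 = 9 - 8 = 1)
W(z, F) = 1 (W(z, F) = (z - z)*F + 1 = 0*F + 1 = 0 + 1 = 1)
1/(7850 + W(-30, P(1/(7 + (-1 + 2*1))))) = 1/(7850 + 1) = 1/7851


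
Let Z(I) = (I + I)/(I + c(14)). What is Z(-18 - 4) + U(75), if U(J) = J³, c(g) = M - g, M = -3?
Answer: 16453169/39 ≈ 4.2188e+5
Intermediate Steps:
c(g) = -3 - g
Z(I) = 2*I/(-17 + I) (Z(I) = (I + I)/(I + (-3 - 1*14)) = (2*I)/(I + (-3 - 14)) = (2*I)/(I - 17) = (2*I)/(-17 + I) = 2*I/(-17 + I))
Z(-18 - 4) + U(75) = 2*(-18 - 4)/(-17 + (-18 - 4)) + 75³ = 2*(-22)/(-17 - 22) + 421875 = 2*(-22)/(-39) + 421875 = 2*(-22)*(-1/39) + 421875 = 44/39 + 421875 = 16453169/39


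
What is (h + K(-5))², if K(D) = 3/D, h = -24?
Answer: 15129/25 ≈ 605.16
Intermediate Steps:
(h + K(-5))² = (-24 + 3/(-5))² = (-24 + 3*(-⅕))² = (-24 - ⅗)² = (-123/5)² = 15129/25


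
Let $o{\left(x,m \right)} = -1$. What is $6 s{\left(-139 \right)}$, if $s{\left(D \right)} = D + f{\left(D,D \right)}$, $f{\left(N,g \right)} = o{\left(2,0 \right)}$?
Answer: $-840$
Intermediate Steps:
$f{\left(N,g \right)} = -1$
$s{\left(D \right)} = -1 + D$ ($s{\left(D \right)} = D - 1 = -1 + D$)
$6 s{\left(-139 \right)} = 6 \left(-1 - 139\right) = 6 \left(-140\right) = -840$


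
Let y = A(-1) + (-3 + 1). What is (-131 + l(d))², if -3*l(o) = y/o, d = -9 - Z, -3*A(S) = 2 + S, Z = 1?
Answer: 139169209/8100 ≈ 17181.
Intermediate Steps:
A(S) = -⅔ - S/3 (A(S) = -(2 + S)/3 = -⅔ - S/3)
d = -10 (d = -9 - 1*1 = -9 - 1 = -10)
y = -7/3 (y = (-⅔ - ⅓*(-1)) + (-3 + 1) = (-⅔ + ⅓) - 2 = -⅓ - 2 = -7/3 ≈ -2.3333)
l(o) = 7/(9*o) (l(o) = -(-7)/(9*o) = 7/(9*o))
(-131 + l(d))² = (-131 + (7/9)/(-10))² = (-131 + (7/9)*(-⅒))² = (-131 - 7/90)² = (-11797/90)² = 139169209/8100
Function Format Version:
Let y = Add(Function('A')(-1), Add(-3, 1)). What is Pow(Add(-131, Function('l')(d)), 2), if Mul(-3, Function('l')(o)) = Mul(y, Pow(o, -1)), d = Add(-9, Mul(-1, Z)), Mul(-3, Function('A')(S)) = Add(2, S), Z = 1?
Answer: Rational(139169209, 8100) ≈ 17181.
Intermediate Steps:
Function('A')(S) = Add(Rational(-2, 3), Mul(Rational(-1, 3), S)) (Function('A')(S) = Mul(Rational(-1, 3), Add(2, S)) = Add(Rational(-2, 3), Mul(Rational(-1, 3), S)))
d = -10 (d = Add(-9, Mul(-1, 1)) = Add(-9, -1) = -10)
y = Rational(-7, 3) (y = Add(Add(Rational(-2, 3), Mul(Rational(-1, 3), -1)), Add(-3, 1)) = Add(Add(Rational(-2, 3), Rational(1, 3)), -2) = Add(Rational(-1, 3), -2) = Rational(-7, 3) ≈ -2.3333)
Function('l')(o) = Mul(Rational(7, 9), Pow(o, -1)) (Function('l')(o) = Mul(Rational(-1, 3), Mul(Rational(-7, 3), Pow(o, -1))) = Mul(Rational(7, 9), Pow(o, -1)))
Pow(Add(-131, Function('l')(d)), 2) = Pow(Add(-131, Mul(Rational(7, 9), Pow(-10, -1))), 2) = Pow(Add(-131, Mul(Rational(7, 9), Rational(-1, 10))), 2) = Pow(Add(-131, Rational(-7, 90)), 2) = Pow(Rational(-11797, 90), 2) = Rational(139169209, 8100)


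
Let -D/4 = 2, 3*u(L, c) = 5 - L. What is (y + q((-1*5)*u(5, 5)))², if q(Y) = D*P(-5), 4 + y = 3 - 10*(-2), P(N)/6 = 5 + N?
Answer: 361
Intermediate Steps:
u(L, c) = 5/3 - L/3 (u(L, c) = (5 - L)/3 = 5/3 - L/3)
P(N) = 30 + 6*N (P(N) = 6*(5 + N) = 30 + 6*N)
D = -8 (D = -4*2 = -8)
y = 19 (y = -4 + (3 - 10*(-2)) = -4 + (3 + 20) = -4 + 23 = 19)
q(Y) = 0 (q(Y) = -8*(30 + 6*(-5)) = -8*(30 - 30) = -8*0 = 0)
(y + q((-1*5)*u(5, 5)))² = (19 + 0)² = 19² = 361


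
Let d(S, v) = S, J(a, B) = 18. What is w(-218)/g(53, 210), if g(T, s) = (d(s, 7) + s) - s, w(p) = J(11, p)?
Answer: 3/35 ≈ 0.085714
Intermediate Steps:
w(p) = 18
g(T, s) = s (g(T, s) = (s + s) - s = 2*s - s = s)
w(-218)/g(53, 210) = 18/210 = 18*(1/210) = 3/35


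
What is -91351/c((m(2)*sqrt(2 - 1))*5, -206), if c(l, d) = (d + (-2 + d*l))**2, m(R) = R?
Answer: -91351/5143824 ≈ -0.017759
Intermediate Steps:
c(l, d) = (-2 + d + d*l)**2
-91351/c((m(2)*sqrt(2 - 1))*5, -206) = -91351/(-2 - 206 - 206*2*sqrt(2 - 1)*5)**2 = -91351/(-2 - 206 - 206*2*sqrt(1)*5)**2 = -91351/(-2 - 206 - 206*2*1*5)**2 = -91351/(-2 - 206 - 412*5)**2 = -91351/(-2 - 206 - 206*10)**2 = -91351/(-2 - 206 - 2060)**2 = -91351/((-2268)**2) = -91351/5143824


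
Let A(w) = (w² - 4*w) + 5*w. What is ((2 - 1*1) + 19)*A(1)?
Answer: 40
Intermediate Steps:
A(w) = w + w²
((2 - 1*1) + 19)*A(1) = ((2 - 1*1) + 19)*(1*(1 + 1)) = ((2 - 1) + 19)*(1*2) = (1 + 19)*2 = 20*2 = 40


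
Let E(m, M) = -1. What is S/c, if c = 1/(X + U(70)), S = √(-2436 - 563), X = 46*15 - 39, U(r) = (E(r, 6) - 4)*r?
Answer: 301*I*√2999 ≈ 16484.0*I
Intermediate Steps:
U(r) = -5*r (U(r) = (-1 - 4)*r = -5*r)
X = 651 (X = 690 - 39 = 651)
S = I*√2999 (S = √(-2999) = I*√2999 ≈ 54.763*I)
c = 1/301 (c = 1/(651 - 5*70) = 1/(651 - 350) = 1/301 ≈ 0.0033223)
S/c = (I*√2999)/(1/301) = (I*√2999)*301 = 301*I*√2999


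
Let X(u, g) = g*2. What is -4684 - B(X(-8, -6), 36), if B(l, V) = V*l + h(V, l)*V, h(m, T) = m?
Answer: -5548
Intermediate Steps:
X(u, g) = 2*g
B(l, V) = V**2 + V*l (B(l, V) = V*l + V*V = V*l + V**2 = V**2 + V*l)
-4684 - B(X(-8, -6), 36) = -4684 - 36*(36 + 2*(-6)) = -4684 - 36*(36 - 12) = -4684 - 36*24 = -4684 - 1*864 = -4684 - 864 = -5548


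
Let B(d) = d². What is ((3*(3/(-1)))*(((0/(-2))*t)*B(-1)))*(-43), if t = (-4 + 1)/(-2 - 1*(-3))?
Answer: 0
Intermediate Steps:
t = -3 (t = -3/(-2 + 3) = -3/1 = -3*1 = -3)
((3*(3/(-1)))*(((0/(-2))*t)*B(-1)))*(-43) = ((3*(3/(-1)))*(((0/(-2))*(-3))*(-1)²))*(-43) = ((3*(3*(-1)))*(((0*(-½))*(-3))*1))*(-43) = ((3*(-3))*((0*(-3))*1))*(-43) = -0*(-43) = -9*0*(-43) = 0*(-43) = 0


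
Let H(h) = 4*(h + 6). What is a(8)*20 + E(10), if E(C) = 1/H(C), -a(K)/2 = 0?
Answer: 1/64 ≈ 0.015625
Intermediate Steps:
H(h) = 24 + 4*h (H(h) = 4*(6 + h) = 24 + 4*h)
a(K) = 0 (a(K) = -2*0 = 0)
E(C) = 1/(24 + 4*C)
a(8)*20 + E(10) = 0*20 + 1/(4*(6 + 10)) = 0 + (¼)/16 = 0 + (¼)*(1/16) = 0 + 1/64 = 1/64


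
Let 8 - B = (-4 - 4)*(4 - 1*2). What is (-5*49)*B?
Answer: -5880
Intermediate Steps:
B = 24 (B = 8 - (-4 - 4)*(4 - 1*2) = 8 - (-8)*(4 - 2) = 8 - (-8)*2 = 8 - 1*(-16) = 8 + 16 = 24)
(-5*49)*B = -5*49*24 = -245*24 = -5880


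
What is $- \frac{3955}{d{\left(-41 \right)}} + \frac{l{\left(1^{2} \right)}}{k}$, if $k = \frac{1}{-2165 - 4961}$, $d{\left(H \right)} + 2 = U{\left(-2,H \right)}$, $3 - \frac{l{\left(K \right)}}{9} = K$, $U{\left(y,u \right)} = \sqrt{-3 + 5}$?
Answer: $-124313 + \frac{3955 \sqrt{2}}{2} \approx -1.2152 \cdot 10^{5}$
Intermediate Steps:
$U{\left(y,u \right)} = \sqrt{2}$
$l{\left(K \right)} = 27 - 9 K$
$d{\left(H \right)} = -2 + \sqrt{2}$
$k = - \frac{1}{7126}$ ($k = \frac{1}{-7126} = - \frac{1}{7126} \approx -0.00014033$)
$- \frac{3955}{d{\left(-41 \right)}} + \frac{l{\left(1^{2} \right)}}{k} = - \frac{3955}{-2 + \sqrt{2}} + \frac{27 - 9 \cdot 1^{2}}{- \frac{1}{7126}} = - \frac{3955}{-2 + \sqrt{2}} + \left(27 - 9\right) \left(-7126\right) = - \frac{3955}{-2 + \sqrt{2}} + 18 \left(-7126\right) = - \frac{3955}{-2 + \sqrt{2}} - 128268 = -128268 - \frac{3955}{-2 + \sqrt{2}}$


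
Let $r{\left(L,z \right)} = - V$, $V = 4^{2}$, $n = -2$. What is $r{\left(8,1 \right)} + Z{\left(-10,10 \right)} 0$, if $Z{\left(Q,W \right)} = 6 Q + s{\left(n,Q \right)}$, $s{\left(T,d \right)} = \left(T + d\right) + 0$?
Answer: $-16$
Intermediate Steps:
$V = 16$
$s{\left(T,d \right)} = T + d$
$Z{\left(Q,W \right)} = -2 + 7 Q$ ($Z{\left(Q,W \right)} = 6 Q + \left(-2 + Q\right) = -2 + 7 Q$)
$r{\left(L,z \right)} = -16$ ($r{\left(L,z \right)} = \left(-1\right) 16 = -16$)
$r{\left(8,1 \right)} + Z{\left(-10,10 \right)} 0 = -16 + \left(-2 + 7 \left(-10\right)\right) 0 = -16 + \left(-2 - 70\right) 0 = -16 - 0 = -16 + 0 = -16$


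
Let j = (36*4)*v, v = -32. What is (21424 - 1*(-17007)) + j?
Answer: 33823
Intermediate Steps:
j = -4608 (j = (36*4)*(-32) = 144*(-32) = -4608)
(21424 - 1*(-17007)) + j = (21424 - 1*(-17007)) - 4608 = (21424 + 17007) - 4608 = 38431 - 4608 = 33823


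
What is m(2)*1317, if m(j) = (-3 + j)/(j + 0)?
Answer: -1317/2 ≈ -658.50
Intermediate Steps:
m(j) = (-3 + j)/j
m(2)*1317 = ((-3 + 2)/2)*1317 = ((1/2)*(-1))*1317 = -1/2*1317 = -1317/2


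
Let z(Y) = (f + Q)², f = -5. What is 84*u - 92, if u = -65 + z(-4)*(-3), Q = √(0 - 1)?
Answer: -11600 + 2520*I ≈ -11600.0 + 2520.0*I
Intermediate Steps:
Q = I (Q = √(-1) = I ≈ 1.0*I)
z(Y) = (-5 + I)²
u = -65 - 3*(5 - I)² (u = -65 + (5 - I)²*(-3) = -65 - 3*(5 - I)² ≈ -137.0 + 30.0*I)
84*u - 92 = 84*(-137 + 30*I) - 92 = (-11508 + 2520*I) - 92 = -11600 + 2520*I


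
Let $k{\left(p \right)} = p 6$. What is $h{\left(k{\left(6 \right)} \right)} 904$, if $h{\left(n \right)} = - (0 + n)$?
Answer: $-32544$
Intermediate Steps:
$k{\left(p \right)} = 6 p$
$h{\left(n \right)} = - n$
$h{\left(k{\left(6 \right)} \right)} 904 = - 6 \cdot 6 \cdot 904 = \left(-1\right) 36 \cdot 904 = \left(-36\right) 904 = -32544$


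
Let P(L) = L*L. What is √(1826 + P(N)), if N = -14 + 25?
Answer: √1947 ≈ 44.125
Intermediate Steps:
N = 11
P(L) = L²
√(1826 + P(N)) = √(1826 + 11²) = √(1826 + 121) = √1947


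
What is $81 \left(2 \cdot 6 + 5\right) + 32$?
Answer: $1409$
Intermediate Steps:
$81 \left(2 \cdot 6 + 5\right) + 32 = 81 \left(12 + 5\right) + 32 = 81 \cdot 17 + 32 = 1377 + 32 = 1409$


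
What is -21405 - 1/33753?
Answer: -722482966/33753 ≈ -21405.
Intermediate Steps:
-21405 - 1/33753 = -722482966/33753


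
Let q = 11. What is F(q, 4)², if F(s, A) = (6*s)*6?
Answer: 156816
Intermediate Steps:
F(s, A) = 36*s
F(q, 4)² = (36*11)² = 396² = 156816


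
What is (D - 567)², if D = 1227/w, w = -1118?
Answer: 403393927689/1249924 ≈ 3.2274e+5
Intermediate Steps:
D = -1227/1118 (D = 1227/(-1118) = 1227*(-1/1118) = -1227/1118 ≈ -1.0975)
(D - 567)² = (-1227/1118 - 567)² = (-635133/1118)² = 403393927689/1249924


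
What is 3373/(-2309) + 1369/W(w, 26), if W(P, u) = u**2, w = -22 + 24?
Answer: 880873/1560884 ≈ 0.56434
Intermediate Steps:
w = 2
3373/(-2309) + 1369/W(w, 26) = 3373/(-2309) + 1369/(26**2) = 3373*(-1/2309) + 1369/676 = -3373/2309 + 1369*(1/676) = -3373/2309 + 1369/676 = 880873/1560884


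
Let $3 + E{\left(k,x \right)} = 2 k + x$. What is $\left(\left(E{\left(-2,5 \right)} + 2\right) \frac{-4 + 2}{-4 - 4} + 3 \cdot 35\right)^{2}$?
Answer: $11025$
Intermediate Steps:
$E{\left(k,x \right)} = -3 + x + 2 k$ ($E{\left(k,x \right)} = -3 + \left(2 k + x\right) = -3 + \left(x + 2 k\right) = -3 + x + 2 k$)
$\left(\left(E{\left(-2,5 \right)} + 2\right) \frac{-4 + 2}{-4 - 4} + 3 \cdot 35\right)^{2} = \left(\left(\left(-3 + 5 + 2 \left(-2\right)\right) + 2\right) \frac{-4 + 2}{-4 - 4} + 3 \cdot 35\right)^{2} = \left(\left(\left(-3 + 5 - 4\right) + 2\right) \left(- \frac{2}{-8}\right) + 105\right)^{2} = \left(\left(-2 + 2\right) \left(\left(-2\right) \left(- \frac{1}{8}\right)\right) + 105\right)^{2} = \left(0 \cdot \frac{1}{4} + 105\right)^{2} = \left(0 + 105\right)^{2} = 105^{2} = 11025$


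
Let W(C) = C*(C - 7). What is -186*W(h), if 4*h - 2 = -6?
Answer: -1488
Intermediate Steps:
h = -1 (h = ½ + (¼)*(-6) = ½ - 3/2 = -1)
W(C) = C*(-7 + C)
-186*W(h) = -(-186)*(-7 - 1) = -(-186)*(-8) = -186*8 = -1488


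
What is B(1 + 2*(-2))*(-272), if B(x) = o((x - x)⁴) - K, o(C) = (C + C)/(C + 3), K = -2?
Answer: -544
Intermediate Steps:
o(C) = 2*C/(3 + C) (o(C) = (2*C)/(3 + C) = 2*C/(3 + C))
B(x) = 2 (B(x) = 2*(x - x)⁴/(3 + (x - x)⁴) - 1*(-2) = 2*0⁴/(3 + 0⁴) + 2 = 2*0/(3 + 0) + 2 = 2*0/3 + 2 = 2*0*(⅓) + 2 = 0 + 2 = 2)
B(1 + 2*(-2))*(-272) = 2*(-272) = -544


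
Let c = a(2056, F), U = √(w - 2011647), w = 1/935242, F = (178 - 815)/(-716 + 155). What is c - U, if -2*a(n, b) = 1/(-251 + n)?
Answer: -1/3610 - I*√1759542567117539666/935242 ≈ -0.00027701 - 1418.3*I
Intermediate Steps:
F = 637/561 (F = -637/(-561) = -637*(-1/561) = 637/561 ≈ 1.1355)
w = 1/935242 ≈ 1.0692e-6
U = I*√1759542567117539666/935242 (U = √(1/935242 - 2011647) = √(-1881376763573/935242) = I*√1759542567117539666/935242 ≈ 1418.3*I)
a(n, b) = -1/(2*(-251 + n))
c = -1/3610 (c = -1/(-502 + 2*2056) = -1/(-502 + 4112) = -1/3610 ≈ -0.00027701)
c - U = -1/3610 - I*√1759542567117539666/935242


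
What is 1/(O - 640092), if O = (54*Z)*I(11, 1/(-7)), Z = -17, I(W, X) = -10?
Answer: -1/630912 ≈ -1.5850e-6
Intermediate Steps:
O = 9180 (O = (54*(-17))*(-10) = -918*(-10) = 9180)
1/(O - 640092) = 1/(9180 - 640092) = 1/(-630912) = -1/630912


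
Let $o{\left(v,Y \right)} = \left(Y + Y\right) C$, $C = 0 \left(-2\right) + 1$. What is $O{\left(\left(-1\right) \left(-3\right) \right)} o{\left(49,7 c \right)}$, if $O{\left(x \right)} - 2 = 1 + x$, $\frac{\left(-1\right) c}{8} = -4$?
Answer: $2688$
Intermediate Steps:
$C = 1$ ($C = 0 + 1 = 1$)
$c = 32$ ($c = \left(-8\right) \left(-4\right) = 32$)
$O{\left(x \right)} = 3 + x$ ($O{\left(x \right)} = 2 + \left(1 + x\right) = 3 + x$)
$o{\left(v,Y \right)} = 2 Y$ ($o{\left(v,Y \right)} = \left(Y + Y\right) 1 = 2 Y 1 = 2 Y$)
$O{\left(\left(-1\right) \left(-3\right) \right)} o{\left(49,7 c \right)} = \left(3 - -3\right) 2 \cdot 7 \cdot 32 = \left(3 + 3\right) 2 \cdot 224 = 6 \cdot 448 = 2688$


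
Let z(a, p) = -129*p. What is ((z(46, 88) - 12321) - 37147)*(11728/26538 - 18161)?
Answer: 14655944104900/13269 ≈ 1.1045e+9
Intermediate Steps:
((z(46, 88) - 12321) - 37147)*(11728/26538 - 18161) = ((-129*88 - 12321) - 37147)*(11728/26538 - 18161) = ((-11352 - 12321) - 37147)*(11728*(1/26538) - 18161) = (-23673 - 37147)*(5864/13269 - 18161) = -60820*(-240972445/13269) = 14655944104900/13269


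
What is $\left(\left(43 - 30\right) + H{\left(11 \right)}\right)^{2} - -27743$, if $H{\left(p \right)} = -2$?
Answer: $27864$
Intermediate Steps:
$\left(\left(43 - 30\right) + H{\left(11 \right)}\right)^{2} - -27743 = \left(\left(43 - 30\right) - 2\right)^{2} - -27743 = \left(13 - 2\right)^{2} + 27743 = 11^{2} + 27743 = 121 + 27743 = 27864$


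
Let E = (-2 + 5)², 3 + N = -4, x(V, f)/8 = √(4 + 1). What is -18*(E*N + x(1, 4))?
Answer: 1134 - 144*√5 ≈ 812.01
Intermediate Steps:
x(V, f) = 8*√5 (x(V, f) = 8*√(4 + 1) = 8*√5)
N = -7 (N = -3 - 4 = -7)
E = 9 (E = 3² = 9)
-18*(E*N + x(1, 4)) = -18*(9*(-7) + 8*√5) = -18*(-63 + 8*√5) = 1134 - 144*√5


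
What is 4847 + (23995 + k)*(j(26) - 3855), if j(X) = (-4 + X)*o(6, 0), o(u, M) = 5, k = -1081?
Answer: -85808083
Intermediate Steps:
j(X) = -20 + 5*X (j(X) = (-4 + X)*5 = -20 + 5*X)
4847 + (23995 + k)*(j(26) - 3855) = 4847 + (23995 - 1081)*((-20 + 5*26) - 3855) = 4847 + 22914*((-20 + 130) - 3855) = 4847 + 22914*(110 - 3855) = 4847 + 22914*(-3745) = 4847 - 85812930 = -85808083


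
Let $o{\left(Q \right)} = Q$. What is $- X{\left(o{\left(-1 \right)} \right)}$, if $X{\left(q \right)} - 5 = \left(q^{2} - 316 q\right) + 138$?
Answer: $-460$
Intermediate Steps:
$X{\left(q \right)} = 143 + q^{2} - 316 q$ ($X{\left(q \right)} = 5 + \left(\left(q^{2} - 316 q\right) + 138\right) = 5 + \left(138 + q^{2} - 316 q\right) = 143 + q^{2} - 316 q$)
$- X{\left(o{\left(-1 \right)} \right)} = - (143 + \left(-1\right)^{2} - -316) = - (143 + 1 + 316) = \left(-1\right) 460 = -460$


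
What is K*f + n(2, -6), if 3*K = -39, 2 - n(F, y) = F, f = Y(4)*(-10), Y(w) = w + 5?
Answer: 1170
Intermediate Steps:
Y(w) = 5 + w
f = -90 (f = (5 + 4)*(-10) = 9*(-10) = -90)
n(F, y) = 2 - F
K = -13 (K = (1/3)*(-39) = -13)
K*f + n(2, -6) = -13*(-90) + (2 - 1*2) = 1170 + (2 - 2) = 1170 + 0 = 1170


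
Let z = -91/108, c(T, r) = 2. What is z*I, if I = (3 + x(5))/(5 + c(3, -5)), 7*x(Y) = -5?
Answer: -52/189 ≈ -0.27513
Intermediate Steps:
x(Y) = -5/7 (x(Y) = (⅐)*(-5) = -5/7)
I = 16/49 (I = (3 - 5/7)/(5 + 2) = (16/7)/7 = (16/7)*(⅐) = 16/49 ≈ 0.32653)
z = -91/108 (z = -91*1/108 = -91/108 ≈ -0.84259)
z*I = -91/108*16/49 = -52/189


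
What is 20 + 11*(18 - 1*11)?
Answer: 97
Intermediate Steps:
20 + 11*(18 - 1*11) = 20 + 11*(18 - 11) = 20 + 11*7 = 20 + 77 = 97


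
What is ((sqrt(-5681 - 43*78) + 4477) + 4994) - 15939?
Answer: -6468 + I*sqrt(9035) ≈ -6468.0 + 95.053*I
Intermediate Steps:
((sqrt(-5681 - 43*78) + 4477) + 4994) - 15939 = ((sqrt(-5681 - 3354) + 4477) + 4994) - 15939 = ((sqrt(-9035) + 4477) + 4994) - 15939 = ((I*sqrt(9035) + 4477) + 4994) - 15939 = ((4477 + I*sqrt(9035)) + 4994) - 15939 = (9471 + I*sqrt(9035)) - 15939 = -6468 + I*sqrt(9035)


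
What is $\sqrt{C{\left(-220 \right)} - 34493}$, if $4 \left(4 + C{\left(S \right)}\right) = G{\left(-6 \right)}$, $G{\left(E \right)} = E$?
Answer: $\frac{i \sqrt{137994}}{2} \approx 185.74 i$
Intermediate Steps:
$C{\left(S \right)} = - \frac{11}{2}$ ($C{\left(S \right)} = -4 + \frac{1}{4} \left(-6\right) = -4 - \frac{3}{2} = - \frac{11}{2}$)
$\sqrt{C{\left(-220 \right)} - 34493} = \sqrt{- \frac{11}{2} - 34493} = \sqrt{- \frac{68997}{2}} = \frac{i \sqrt{137994}}{2}$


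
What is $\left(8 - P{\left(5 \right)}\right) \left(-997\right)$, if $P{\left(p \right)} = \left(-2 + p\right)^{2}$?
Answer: $997$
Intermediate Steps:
$\left(8 - P{\left(5 \right)}\right) \left(-997\right) = \left(8 - \left(-2 + 5\right)^{2}\right) \left(-997\right) = \left(8 - 3^{2}\right) \left(-997\right) = \left(8 - 9\right) \left(-997\right) = \left(-1\right) \left(-997\right) = 997$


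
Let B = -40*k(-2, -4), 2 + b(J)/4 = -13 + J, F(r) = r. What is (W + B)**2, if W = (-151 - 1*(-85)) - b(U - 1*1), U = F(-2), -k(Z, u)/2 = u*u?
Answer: 1653796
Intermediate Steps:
k(Z, u) = -2*u**2 (k(Z, u) = -2*u*u = -2*u**2)
U = -2
b(J) = -60 + 4*J (b(J) = -8 + 4*(-13 + J) = -8 + (-52 + 4*J) = -60 + 4*J)
B = 1280 (B = -(-80)*(-4)**2 = -(-80)*16 = -40*(-32) = 1280)
W = 6 (W = (-151 - 1*(-85)) - (-60 + 4*(-2 - 1*1)) = (-151 + 85) - (-60 + 4*(-2 - 1)) = -66 - (-60 + 4*(-3)) = -66 - (-60 - 12) = -66 - 1*(-72) = -66 + 72 = 6)
(W + B)**2 = (6 + 1280)**2 = 1286**2 = 1653796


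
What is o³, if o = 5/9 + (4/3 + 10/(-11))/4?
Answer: 2248091/7762392 ≈ 0.28961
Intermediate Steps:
o = 131/198 (o = 5*(⅑) + (4*(⅓) + 10*(-1/11))*(¼) = 5/9 + (4/3 - 10/11)*(¼) = 5/9 + (14/33)*(¼) = 5/9 + 7/66 = 131/198 ≈ 0.66162)
o³ = (131/198)³ = 2248091/7762392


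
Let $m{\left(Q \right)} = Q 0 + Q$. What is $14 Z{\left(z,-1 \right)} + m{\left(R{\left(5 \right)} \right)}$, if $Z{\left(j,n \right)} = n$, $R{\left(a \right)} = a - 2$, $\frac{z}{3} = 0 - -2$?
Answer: $-11$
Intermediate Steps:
$z = 6$ ($z = 3 \left(0 - -2\right) = 3 \left(0 + 2\right) = 3 \cdot 2 = 6$)
$R{\left(a \right)} = -2 + a$
$m{\left(Q \right)} = Q$ ($m{\left(Q \right)} = 0 + Q = Q$)
$14 Z{\left(z,-1 \right)} + m{\left(R{\left(5 \right)} \right)} = 14 \left(-1\right) + \left(-2 + 5\right) = -14 + 3 = -11$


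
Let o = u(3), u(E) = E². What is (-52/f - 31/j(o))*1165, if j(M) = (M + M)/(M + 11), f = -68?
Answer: -6003245/153 ≈ -39237.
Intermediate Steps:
o = 9 (o = 3² = 9)
j(M) = 2*M/(11 + M) (j(M) = (2*M)/(11 + M) = 2*M/(11 + M))
(-52/f - 31/j(o))*1165 = (-52/(-68) - 31/(2*9/(11 + 9)))*1165 = (-52*(-1/68) - 31/(2*9/20))*1165 = (13/17 - 31/(2*9*(1/20)))*1165 = (13/17 - 31/9/10)*1165 = (13/17 - 31*10/9)*1165 = (13/17 - 310/9)*1165 = -5153/153*1165 = -6003245/153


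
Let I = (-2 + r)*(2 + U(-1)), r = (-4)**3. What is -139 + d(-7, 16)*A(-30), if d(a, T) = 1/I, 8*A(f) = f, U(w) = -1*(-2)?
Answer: -48923/352 ≈ -138.99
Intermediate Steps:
U(w) = 2
r = -64
A(f) = f/8
I = -264 (I = (-2 - 64)*(2 + 2) = -66*4 = -264)
d(a, T) = -1/264 (d(a, T) = 1/(-264) = -1/264)
-139 + d(-7, 16)*A(-30) = -139 - (-30)/2112 = -139 - 1/264*(-15/4) = -139 + 5/352 = -48923/352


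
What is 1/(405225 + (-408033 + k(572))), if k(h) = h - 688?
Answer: -1/2924 ≈ -0.00034200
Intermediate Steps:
k(h) = -688 + h
1/(405225 + (-408033 + k(572))) = 1/(405225 + (-408033 + (-688 + 572))) = 1/(405225 + (-408033 - 116)) = 1/(405225 - 408149) = 1/(-2924) = -1/2924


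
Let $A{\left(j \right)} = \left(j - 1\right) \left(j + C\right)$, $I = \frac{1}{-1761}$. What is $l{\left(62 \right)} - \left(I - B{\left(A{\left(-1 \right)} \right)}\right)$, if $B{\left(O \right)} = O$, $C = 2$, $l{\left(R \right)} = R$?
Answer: $\frac{105661}{1761} \approx 60.001$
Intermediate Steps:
$I = - \frac{1}{1761} \approx -0.00056786$
$A{\left(j \right)} = \left(-1 + j\right) \left(2 + j\right)$ ($A{\left(j \right)} = \left(j - 1\right) \left(j + 2\right) = \left(-1 + j\right) \left(2 + j\right)$)
$l{\left(62 \right)} - \left(I - B{\left(A{\left(-1 \right)} \right)}\right) = 62 - \frac{3521}{1761} = \frac{105661}{1761}$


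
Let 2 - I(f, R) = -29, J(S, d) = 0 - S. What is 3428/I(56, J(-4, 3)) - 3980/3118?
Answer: 5282562/48329 ≈ 109.30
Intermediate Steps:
J(S, d) = -S
I(f, R) = 31 (I(f, R) = 2 - 1*(-29) = 2 + 29 = 31)
3428/I(56, J(-4, 3)) - 3980/3118 = 3428/31 - 3980/3118 = 3428*(1/31) - 3980*1/3118 = 3428/31 - 1990/1559 = 5282562/48329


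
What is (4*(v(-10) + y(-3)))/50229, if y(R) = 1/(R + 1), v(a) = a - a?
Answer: -2/50229 ≈ -3.9818e-5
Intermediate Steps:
v(a) = 0
y(R) = 1/(1 + R)
(4*(v(-10) + y(-3)))/50229 = (4*(0 + 1/(1 - 3)))/50229 = (4*(0 + 1/(-2)))*(1/50229) = (4*(0 - ½))*(1/50229) = (4*(-½))*(1/50229) = -2*1/50229 = -2/50229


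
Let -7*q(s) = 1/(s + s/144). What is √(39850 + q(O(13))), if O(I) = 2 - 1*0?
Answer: √41054393170/1015 ≈ 199.62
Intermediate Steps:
O(I) = 2 (O(I) = 2 + 0 = 2)
q(s) = -144/(1015*s) (q(s) = -1/(7*(s + s/144)) = -144/(145*s)/7 = -144/(1015*s))
√(39850 + q(O(13))) = √(39850 - 144/1015/2) = √(39850 - 144/1015*½) = √(39850 - 72/1015) = √(40447678/1015) = √41054393170/1015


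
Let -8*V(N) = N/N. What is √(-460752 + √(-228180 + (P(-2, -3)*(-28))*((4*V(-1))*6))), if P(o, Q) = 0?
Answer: √(-460752 + 2*I*√57045) ≈ 0.352 + 678.79*I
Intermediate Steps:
V(N) = -⅛ (V(N) = -N/(8*N) = -⅛*1 = -⅛)
√(-460752 + √(-228180 + (P(-2, -3)*(-28))*((4*V(-1))*6))) = √(-460752 + √(-228180 + (0*(-28))*((4*(-⅛))*6))) = √(-460752 + √(-228180 + 0*(-½*6))) = √(-460752 + √(-228180 + 0*(-3))) = √(-460752 + √(-228180 + 0)) = √(-460752 + √(-228180)) = √(-460752 + 2*I*√57045)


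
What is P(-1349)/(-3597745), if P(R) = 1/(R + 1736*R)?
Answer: 1/8430282854685 ≈ 1.1862e-13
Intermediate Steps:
P(R) = 1/(1737*R)
P(-1349)/(-3597745) = ((1/1737)/(-1349))/(-3597745) = ((1/1737)*(-1/1349))*(-1/3597745) = -1/2343213*(-1/3597745) = 1/8430282854685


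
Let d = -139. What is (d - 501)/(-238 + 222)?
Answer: 40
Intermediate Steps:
(d - 501)/(-238 + 222) = (-139 - 501)/(-238 + 222) = -640/(-16) = -640*(-1/16) = 40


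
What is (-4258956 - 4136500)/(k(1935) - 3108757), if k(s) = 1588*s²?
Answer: -8395456/5942720543 ≈ -0.0014127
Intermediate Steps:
(-4258956 - 4136500)/(k(1935) - 3108757) = (-4258956 - 4136500)/(1588*1935² - 3108757) = -8395456/(1588*3744225 - 3108757) = -8395456/(5945829300 - 3108757) = -8395456/5942720543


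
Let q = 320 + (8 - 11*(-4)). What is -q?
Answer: -372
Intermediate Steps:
q = 372 (q = 320 + (8 + 44) = 320 + 52 = 372)
-q = -1*372 = -372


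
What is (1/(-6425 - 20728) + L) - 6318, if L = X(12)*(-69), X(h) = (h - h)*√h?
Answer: -171552655/27153 ≈ -6318.0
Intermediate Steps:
X(h) = 0 (X(h) = 0*√h = 0)
L = 0 (L = 0*(-69) = 0)
(1/(-6425 - 20728) + L) - 6318 = (1/(-6425 - 20728) + 0) - 6318 = (1/(-27153) + 0) - 6318 = (-1/27153 + 0) - 6318 = -1/27153 - 6318 = -171552655/27153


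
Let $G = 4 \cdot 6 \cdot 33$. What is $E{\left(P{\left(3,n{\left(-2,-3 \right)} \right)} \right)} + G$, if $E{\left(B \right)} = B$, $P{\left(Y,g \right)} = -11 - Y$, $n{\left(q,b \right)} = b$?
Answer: $778$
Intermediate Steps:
$G = 792$ ($G = 24 \cdot 33 = 792$)
$E{\left(P{\left(3,n{\left(-2,-3 \right)} \right)} \right)} + G = \left(-11 - 3\right) + 792 = -14 + 792 = 778$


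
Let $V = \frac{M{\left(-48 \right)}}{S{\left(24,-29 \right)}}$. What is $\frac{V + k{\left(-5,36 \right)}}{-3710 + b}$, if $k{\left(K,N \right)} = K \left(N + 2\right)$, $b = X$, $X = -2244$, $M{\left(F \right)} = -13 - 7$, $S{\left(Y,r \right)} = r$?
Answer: $\frac{2745}{86333} \approx 0.031796$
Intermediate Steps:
$M{\left(F \right)} = -20$
$b = -2244$
$k{\left(K,N \right)} = K \left(2 + N\right)$
$V = \frac{20}{29}$ ($V = - \frac{20}{-29} = \left(-20\right) \left(- \frac{1}{29}\right) = \frac{20}{29} \approx 0.68966$)
$\frac{V + k{\left(-5,36 \right)}}{-3710 + b} = \frac{\frac{20}{29} - 5 \left(2 + 36\right)}{-3710 - 2244} = \frac{\frac{20}{29} - 190}{-5954} = \left(\frac{20}{29} - 190\right) \left(- \frac{1}{5954}\right) = \left(- \frac{5490}{29}\right) \left(- \frac{1}{5954}\right) = \frac{2745}{86333}$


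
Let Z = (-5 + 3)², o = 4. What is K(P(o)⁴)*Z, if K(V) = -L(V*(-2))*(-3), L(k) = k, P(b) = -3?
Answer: -1944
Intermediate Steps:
K(V) = -6*V (K(V) = -V*(-2)*(-3) = -(-2)*V*(-3) = (2*V)*(-3) = -6*V)
Z = 4 (Z = (-2)² = 4)
K(P(o)⁴)*Z = -6*(-3)⁴*4 = -6*81*4 = -486*4 = -1944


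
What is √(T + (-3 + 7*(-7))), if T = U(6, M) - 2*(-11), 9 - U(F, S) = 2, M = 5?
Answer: I*√23 ≈ 4.7958*I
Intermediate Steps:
U(F, S) = 7 (U(F, S) = 9 - 1*2 = 9 - 2 = 7)
T = 29 (T = 7 - 2*(-11) = 7 + 22 = 29)
√(T + (-3 + 7*(-7))) = √(29 + (-3 + 7*(-7))) = √(29 + (-3 - 49)) = √(29 - 52) = √(-23) = I*√23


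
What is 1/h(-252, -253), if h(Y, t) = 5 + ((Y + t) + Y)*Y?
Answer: 1/190769 ≈ 5.2419e-6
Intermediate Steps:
h(Y, t) = 5 + Y*(t + 2*Y) (h(Y, t) = 5 + (t + 2*Y)*Y = 5 + Y*(t + 2*Y))
1/h(-252, -253) = 1/(5 + 2*(-252)² - 252*(-253)) = 1/(5 + 2*63504 + 63756) = 1/(5 + 127008 + 63756) = 1/190769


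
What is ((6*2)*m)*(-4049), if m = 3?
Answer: -145764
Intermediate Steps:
((6*2)*m)*(-4049) = ((6*2)*3)*(-4049) = (12*3)*(-4049) = 36*(-4049) = -145764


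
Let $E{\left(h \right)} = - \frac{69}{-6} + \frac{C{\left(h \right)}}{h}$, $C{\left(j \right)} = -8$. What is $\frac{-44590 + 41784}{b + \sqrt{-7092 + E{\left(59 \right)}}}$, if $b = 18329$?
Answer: $- \frac{6068878532}{39643199953} + \frac{25254 i \sqrt{1217170}}{39643199953} \approx -0.15309 + 0.00070281 i$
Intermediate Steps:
$E{\left(h \right)} = \frac{23}{2} - \frac{8}{h}$ ($E{\left(h \right)} = - \frac{69}{-6} - \frac{8}{h} = \left(-69\right) \left(- \frac{1}{6}\right) - \frac{8}{h} = \frac{23}{2} - \frac{8}{h}$)
$\frac{-44590 + 41784}{b + \sqrt{-7092 + E{\left(59 \right)}}} = \frac{-44590 + 41784}{18329 + \sqrt{-7092 + \left(\frac{23}{2} - \frac{8}{59}\right)}} = - \frac{2806}{18329 + \sqrt{-7092 + \left(\frac{23}{2} - \frac{8}{59}\right)}} = - \frac{2806}{18329 + \sqrt{-7092 + \frac{1341}{118}}} = - \frac{2806}{18329 + \sqrt{- \frac{835515}{118}}} = - \frac{2806}{18329 + \frac{9 i \sqrt{1217170}}{118}}$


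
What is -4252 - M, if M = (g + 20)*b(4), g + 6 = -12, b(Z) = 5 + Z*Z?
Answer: -4294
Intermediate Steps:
b(Z) = 5 + Z²
g = -18 (g = -6 - 12 = -18)
M = 42 (M = (-18 + 20)*(5 + 4²) = 2*(5 + 16) = 2*21 = 42)
-4252 - M = -4252 - 1*42 = -4252 - 42 = -4294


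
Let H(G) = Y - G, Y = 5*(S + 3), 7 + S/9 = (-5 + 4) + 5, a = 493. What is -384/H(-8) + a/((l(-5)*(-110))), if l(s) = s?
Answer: 16651/3850 ≈ 4.3249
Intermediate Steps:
S = -27 (S = -63 + 9*((-5 + 4) + 5) = -63 + 9*(-1 + 5) = -63 + 9*4 = -63 + 36 = -27)
Y = -120 (Y = 5*(-27 + 3) = 5*(-24) = -120)
H(G) = -120 - G
-384/H(-8) + a/((l(-5)*(-110))) = -384/(-120 - 1*(-8)) + 493/((-5*(-110))) = -384/(-120 + 8) + 493/550 = -384/(-112) + 493*(1/550) = -384*(-1/112) + 493/550 = 24/7 + 493/550 = 16651/3850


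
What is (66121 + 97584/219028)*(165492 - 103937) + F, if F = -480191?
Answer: 222840477410528/54757 ≈ 4.0696e+9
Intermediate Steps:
(66121 + 97584/219028)*(165492 - 103937) + F = (66121 + 97584/219028)*(165492 - 103937) - 480191 = (66121 + 97584*(1/219028))*61555 - 480191 = (66121 + 24396/54757)*61555 - 480191 = (3620611993/54757)*61555 - 480191 = 222866771229115/54757 - 480191 = 222840477410528/54757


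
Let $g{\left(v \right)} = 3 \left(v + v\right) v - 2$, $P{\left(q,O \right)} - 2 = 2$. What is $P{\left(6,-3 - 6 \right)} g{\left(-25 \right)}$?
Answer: $14992$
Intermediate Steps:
$P{\left(q,O \right)} = 4$ ($P{\left(q,O \right)} = 2 + 2 = 4$)
$g{\left(v \right)} = -2 + 6 v^{2}$ ($g{\left(v \right)} = 3 \cdot 2 v v - 2 = 3 \cdot 2 v^{2} - 2 = 6 v^{2} - 2 = -2 + 6 v^{2}$)
$P{\left(6,-3 - 6 \right)} g{\left(-25 \right)} = 4 \left(-2 + 6 \left(-25\right)^{2}\right) = 4 \left(-2 + 6 \cdot 625\right) = 4 \left(-2 + 3750\right) = 4 \cdot 3748 = 14992$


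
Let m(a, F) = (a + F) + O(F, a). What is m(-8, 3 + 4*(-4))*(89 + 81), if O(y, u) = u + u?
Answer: -6290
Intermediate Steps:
O(y, u) = 2*u
m(a, F) = F + 3*a (m(a, F) = (a + F) + 2*a = (F + a) + 2*a = F + 3*a)
m(-8, 3 + 4*(-4))*(89 + 81) = ((3 + 4*(-4)) + 3*(-8))*(89 + 81) = ((3 - 16) - 24)*170 = (-13 - 24)*170 = -37*170 = -6290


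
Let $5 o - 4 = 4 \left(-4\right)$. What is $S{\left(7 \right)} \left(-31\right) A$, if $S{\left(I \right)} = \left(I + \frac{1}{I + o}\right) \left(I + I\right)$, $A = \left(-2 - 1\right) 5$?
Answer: $\frac{1080660}{23} \approx 46985.0$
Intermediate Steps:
$o = - \frac{12}{5}$ ($o = \frac{4}{5} + \frac{4 \left(-4\right)}{5} = \frac{4}{5} + \frac{1}{5} \left(-16\right) = \frac{4}{5} - \frac{16}{5} = - \frac{12}{5} \approx -2.4$)
$A = -15$ ($A = \left(-3\right) 5 = -15$)
$S{\left(I \right)} = 2 I \left(I + \frac{1}{- \frac{12}{5} + I}\right)$ ($S{\left(I \right)} = \left(I + \frac{1}{I - \frac{12}{5}}\right) \left(I + I\right) = \left(I + \frac{1}{- \frac{12}{5} + I}\right) 2 I = 2 I \left(I + \frac{1}{- \frac{12}{5} + I}\right)$)
$S{\left(7 \right)} \left(-31\right) A = 2 \cdot 7 \frac{1}{-12 + 5 \cdot 7} \left(5 - 84 + 5 \cdot 7^{2}\right) \left(-31\right) \left(-15\right) = 2 \cdot 7 \frac{1}{-12 + 35} \left(5 - 84 + 5 \cdot 49\right) \left(-31\right) \left(-15\right) = 2 \cdot 7 \cdot \frac{1}{23} \left(5 - 84 + 245\right) \left(-31\right) \left(-15\right) = 2 \cdot 7 \cdot \frac{1}{23} \cdot 166 \left(-31\right) \left(-15\right) = \frac{2324}{23} \left(-31\right) \left(-15\right) = \left(- \frac{72044}{23}\right) \left(-15\right) = \frac{1080660}{23}$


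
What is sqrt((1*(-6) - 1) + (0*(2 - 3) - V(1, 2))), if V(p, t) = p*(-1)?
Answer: I*sqrt(6) ≈ 2.4495*I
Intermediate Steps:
V(p, t) = -p
sqrt((1*(-6) - 1) + (0*(2 - 3) - V(1, 2))) = sqrt((1*(-6) - 1) + (0*(2 - 3) - (-1))) = sqrt((-6 - 1) + (0*(-1) - 1*(-1))) = sqrt(-7 + (0 + 1)) = sqrt(-7 + 1) = sqrt(-6) = I*sqrt(6)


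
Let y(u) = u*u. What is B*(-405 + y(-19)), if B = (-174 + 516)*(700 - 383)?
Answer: -4770216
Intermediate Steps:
y(u) = u**2
B = 108414 (B = 342*317 = 108414)
B*(-405 + y(-19)) = 108414*(-405 + (-19)**2) = 108414*(-405 + 361) = 108414*(-44) = -4770216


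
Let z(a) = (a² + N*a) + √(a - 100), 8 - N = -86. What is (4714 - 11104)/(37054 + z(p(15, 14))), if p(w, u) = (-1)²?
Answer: -12383/71990 + I*√11/71990 ≈ -0.17201 + 4.6071e-5*I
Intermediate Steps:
N = 94 (N = 8 - 1*(-86) = 8 + 86 = 94)
p(w, u) = 1
z(a) = a² + √(-100 + a) + 94*a (z(a) = (a² + 94*a) + √(a - 100) = (a² + 94*a) + √(-100 + a) = a² + √(-100 + a) + 94*a)
(4714 - 11104)/(37054 + z(p(15, 14))) = (4714 - 11104)/(37054 + (1² + √(-100 + 1) + 94*1)) = -6390/(37054 + (1 + √(-99) + 94)) = -6390/(37054 + (1 + 3*I*√11 + 94)) = -6390/(37054 + (95 + 3*I*√11)) = -6390/(37149 + 3*I*√11)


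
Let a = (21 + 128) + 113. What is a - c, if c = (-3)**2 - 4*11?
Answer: 297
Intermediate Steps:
c = -35 (c = 9 - 44 = -35)
a = 262 (a = 149 + 113 = 262)
a - c = 262 - 1*(-35) = 262 + 35 = 297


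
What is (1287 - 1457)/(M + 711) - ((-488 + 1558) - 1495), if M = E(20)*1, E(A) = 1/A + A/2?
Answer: 6125525/14421 ≈ 424.76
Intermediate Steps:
E(A) = 1/A + A/2 (E(A) = 1/A + A*(½) = 1/A + A/2)
M = 201/20 (M = (1/20 + (½)*20)*1 = (1/20 + 10)*1 = (201/20)*1 = 201/20 ≈ 10.050)
(1287 - 1457)/(M + 711) - ((-488 + 1558) - 1495) = (1287 - 1457)/(201/20 + 711) - ((-488 + 1558) - 1495) = -170/14421/20 - (1070 - 1495) = -170*20/14421 - 1*(-425) = -3400/14421 + 425 = 6125525/14421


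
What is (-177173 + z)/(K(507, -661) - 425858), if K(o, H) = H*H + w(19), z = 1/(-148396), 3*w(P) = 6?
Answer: -26291764509/1642001740 ≈ -16.012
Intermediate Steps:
w(P) = 2 (w(P) = (1/3)*6 = 2)
z = -1/148396 ≈ -6.7387e-6
K(o, H) = 2 + H**2 (K(o, H) = H*H + 2 = H**2 + 2 = 2 + H**2)
(-177173 + z)/(K(507, -661) - 425858) = (-177173 - 1/148396)/((2 + (-661)**2) - 425858) = -26291764509/(148396*((2 + 436921) - 425858)) = -26291764509/(148396*(436923 - 425858)) = -26291764509/148396/11065 = -26291764509/148396*1/11065 = -26291764509/1642001740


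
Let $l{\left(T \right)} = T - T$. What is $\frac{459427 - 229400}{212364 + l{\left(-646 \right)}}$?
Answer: $\frac{13531}{12492} \approx 1.0832$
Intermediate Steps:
$l{\left(T \right)} = 0$
$\frac{459427 - 229400}{212364 + l{\left(-646 \right)}} = \frac{459427 - 229400}{212364 + 0} = \frac{230027}{212364} = 230027 \cdot \frac{1}{212364} = \frac{13531}{12492}$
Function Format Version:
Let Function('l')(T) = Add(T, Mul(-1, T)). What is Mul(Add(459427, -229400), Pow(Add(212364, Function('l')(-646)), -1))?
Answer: Rational(13531, 12492) ≈ 1.0832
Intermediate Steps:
Function('l')(T) = 0
Mul(Add(459427, -229400), Pow(Add(212364, Function('l')(-646)), -1)) = Mul(Add(459427, -229400), Pow(Add(212364, 0), -1)) = Mul(230027, Pow(212364, -1)) = Mul(230027, Rational(1, 212364)) = Rational(13531, 12492)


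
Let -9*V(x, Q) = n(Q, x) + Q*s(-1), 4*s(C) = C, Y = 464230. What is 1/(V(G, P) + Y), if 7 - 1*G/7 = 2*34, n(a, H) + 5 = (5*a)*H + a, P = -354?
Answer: 18/6845101 ≈ 2.6296e-6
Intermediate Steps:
n(a, H) = -5 + a + 5*H*a (n(a, H) = -5 + ((5*a)*H + a) = -5 + (5*H*a + a) = -5 + (a + 5*H*a) = -5 + a + 5*H*a)
s(C) = C/4
G = -427 (G = 49 - 14*34 = 49 - 7*68 = 49 - 476 = -427)
V(x, Q) = 5/9 - Q/12 - 5*Q*x/9 (V(x, Q) = -((-5 + Q + 5*x*Q) + Q*((¼)*(-1)))/9 = -((-5 + Q + 5*Q*x) + Q*(-¼))/9 = -((-5 + Q + 5*Q*x) - Q/4)/9 = -(-5 + 3*Q/4 + 5*Q*x)/9 = 5/9 - Q/12 - 5*Q*x/9)
1/(V(G, P) + Y) = 1/((5/9 - 1/12*(-354) - 5/9*(-354)*(-427)) + 464230) = 1/((5/9 + 59/2 - 251930/3) + 464230) = 1/(-1511039/18 + 464230) = 1/(6845101/18) = 18/6845101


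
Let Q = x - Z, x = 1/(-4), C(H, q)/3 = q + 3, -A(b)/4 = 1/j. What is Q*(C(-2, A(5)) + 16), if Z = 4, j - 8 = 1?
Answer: -1207/12 ≈ -100.58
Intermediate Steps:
j = 9 (j = 8 + 1 = 9)
A(b) = -4/9
C(H, q) = 9 + 3*q (C(H, q) = 3*(q + 3) = 3*(3 + q) = 9 + 3*q)
x = -¼ ≈ -0.25000
Q = -17/4 (Q = -¼ - 1*4 = -¼ - 4 = -17/4 ≈ -4.2500)
Q*(C(-2, A(5)) + 16) = -17*((9 + 3*(-4/9)) + 16)/4 = -17*((9 - 4/3) + 16)/4 = -17*(23/3 + 16)/4 = -17/4*71/3 = -1207/12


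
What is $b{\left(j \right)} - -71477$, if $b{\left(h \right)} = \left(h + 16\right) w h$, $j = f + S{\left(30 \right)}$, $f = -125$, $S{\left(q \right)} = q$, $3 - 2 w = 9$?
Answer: $48962$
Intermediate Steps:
$w = -3$ ($w = \frac{3}{2} - \frac{9}{2} = -3$)
$j = -95$ ($j = -125 + 30 = -95$)
$b{\left(h \right)} = h \left(-48 - 3 h\right)$ ($b{\left(h \right)} = \left(h + 16\right) \left(-3\right) h = \left(16 + h\right) \left(-3\right) h = \left(-48 - 3 h\right) h = h \left(-48 - 3 h\right)$)
$b{\left(j \right)} - -71477 = \left(-3\right) \left(-95\right) \left(16 - 95\right) - -71477 = \left(-3\right) \left(-95\right) \left(-79\right) + 71477 = -22515 + 71477 = 48962$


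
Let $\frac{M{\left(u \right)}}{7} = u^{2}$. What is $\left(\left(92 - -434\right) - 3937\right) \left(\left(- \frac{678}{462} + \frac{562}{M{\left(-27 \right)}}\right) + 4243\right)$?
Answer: $- \frac{12891204428}{891} \approx -1.4468 \cdot 10^{7}$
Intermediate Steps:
$M{\left(u \right)} = 7 u^{2}$
$\left(\left(92 - -434\right) - 3937\right) \left(\left(- \frac{678}{462} + \frac{562}{M{\left(-27 \right)}}\right) + 4243\right) = \left(\left(92 - -434\right) - 3937\right) \left(\left(- \frac{678}{462} + \frac{562}{7 \left(-27\right)^{2}}\right) + 4243\right) = \left(\left(92 + 434\right) - 3937\right) \left(\left(\left(-678\right) \frac{1}{462} + \frac{562}{7 \cdot 729}\right) + 4243\right) = \left(526 - 3937\right) \left(\left(- \frac{113}{77} + \frac{562}{5103}\right) + 4243\right) = - 3411 \left(\left(- \frac{113}{77} + 562 \cdot \frac{1}{5103}\right) + 4243\right) = - 3411 \left(\left(- \frac{113}{77} + \frac{562}{5103}\right) + 4243\right) = - 3411 \left(- \frac{10885}{8019} + 4243\right) = \left(-3411\right) \frac{34013732}{8019} = - \frac{12891204428}{891}$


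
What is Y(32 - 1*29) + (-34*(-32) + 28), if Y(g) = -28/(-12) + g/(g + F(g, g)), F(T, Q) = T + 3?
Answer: 3356/3 ≈ 1118.7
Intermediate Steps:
F(T, Q) = 3 + T
Y(g) = 7/3 + g/(3 + 2*g) (Y(g) = -28/(-12) + g/(g + (3 + g)) = -28*(-1/12) + g/(3 + 2*g) = 7/3 + g/(3 + 2*g))
Y(32 - 1*29) + (-34*(-32) + 28) = (21 + 17*(32 - 1*29))/(3*(3 + 2*(32 - 1*29))) + (-34*(-32) + 28) = (21 + 17*(32 - 29))/(3*(3 + 2*(32 - 29))) + (1088 + 28) = (21 + 17*3)/(3*(3 + 2*3)) + 1116 = (21 + 51)/(3*(3 + 6)) + 1116 = (1/3)*72/9 + 1116 = (1/3)*(1/9)*72 + 1116 = 8/3 + 1116 = 3356/3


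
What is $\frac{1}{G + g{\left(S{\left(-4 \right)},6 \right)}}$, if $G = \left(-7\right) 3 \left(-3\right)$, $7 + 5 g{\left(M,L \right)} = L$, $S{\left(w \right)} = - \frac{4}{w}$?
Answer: $\frac{5}{314} \approx 0.015924$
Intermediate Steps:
$g{\left(M,L \right)} = - \frac{7}{5} + \frac{L}{5}$
$G = 63$ ($G = \left(-21\right) \left(-3\right) = 63$)
$\frac{1}{G + g{\left(S{\left(-4 \right)},6 \right)}} = \frac{1}{63 + \left(- \frac{7}{5} + \frac{1}{5} \cdot 6\right)} = \frac{1}{63 + \left(- \frac{7}{5} + \frac{6}{5}\right)} = \frac{1}{63 - \frac{1}{5}} = \frac{1}{\frac{314}{5}} = \frac{5}{314}$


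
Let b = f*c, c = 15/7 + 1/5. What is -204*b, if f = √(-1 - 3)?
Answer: -33456*I/35 ≈ -955.89*I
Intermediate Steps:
c = 82/35 (c = 15*(⅐) + 1*(⅕) = 15/7 + ⅕ = 82/35 ≈ 2.3429)
f = 2*I (f = √(-4) = 2*I ≈ 2.0*I)
b = 164*I/35 (b = (2*I)*(82/35) = 164*I/35 ≈ 4.6857*I)
-204*b = -33456*I/35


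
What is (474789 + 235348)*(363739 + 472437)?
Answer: 593799516112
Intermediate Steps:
(474789 + 235348)*(363739 + 472437) = 710137*836176 = 593799516112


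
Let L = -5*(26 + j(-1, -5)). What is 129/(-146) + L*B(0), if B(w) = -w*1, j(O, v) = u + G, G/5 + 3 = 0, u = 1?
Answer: -129/146 ≈ -0.88356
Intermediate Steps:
G = -15 (G = -15 + 5*0 = -15 + 0 = -15)
j(O, v) = -14 (j(O, v) = 1 - 15 = -14)
B(w) = -w
L = -60 (L = -5*(26 - 14) = -5*12 = -60)
129/(-146) + L*B(0) = 129/(-146) - (-60)*0 = 129*(-1/146) - 60*0 = -129/146 + 0 = -129/146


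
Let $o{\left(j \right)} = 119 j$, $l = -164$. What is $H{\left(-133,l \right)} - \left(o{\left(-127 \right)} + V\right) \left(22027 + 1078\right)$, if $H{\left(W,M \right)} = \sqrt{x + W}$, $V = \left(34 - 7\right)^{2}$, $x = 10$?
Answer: $332342320 + i \sqrt{123} \approx 3.3234 \cdot 10^{8} + 11.091 i$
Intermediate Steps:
$V = 729$ ($V = 27^{2} = 729$)
$H{\left(W,M \right)} = \sqrt{10 + W}$
$H{\left(-133,l \right)} - \left(o{\left(-127 \right)} + V\right) \left(22027 + 1078\right) = \sqrt{10 - 133} - \left(119 \left(-127\right) + 729\right) \left(22027 + 1078\right) = \sqrt{-123} - \left(-15113 + 729\right) 23105 = i \sqrt{123} - \left(-14384\right) 23105 = i \sqrt{123} - -332342320 = i \sqrt{123} + 332342320 = 332342320 + i \sqrt{123}$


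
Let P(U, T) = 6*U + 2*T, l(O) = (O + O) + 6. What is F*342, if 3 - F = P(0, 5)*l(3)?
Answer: -40014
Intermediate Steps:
l(O) = 6 + 2*O (l(O) = 2*O + 6 = 6 + 2*O)
P(U, T) = 2*T + 6*U
F = -117 (F = 3 - (2*5 + 6*0)*(6 + 2*3) = 3 - (10 + 0)*(6 + 6) = 3 - 10*12 = 3 - 1*120 = 3 - 120 = -117)
F*342 = -117*342 = -40014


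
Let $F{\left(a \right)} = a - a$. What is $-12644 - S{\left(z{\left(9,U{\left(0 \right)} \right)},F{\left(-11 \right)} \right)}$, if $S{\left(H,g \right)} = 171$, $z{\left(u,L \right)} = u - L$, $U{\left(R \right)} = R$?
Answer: $-12815$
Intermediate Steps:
$F{\left(a \right)} = 0$
$-12644 - S{\left(z{\left(9,U{\left(0 \right)} \right)},F{\left(-11 \right)} \right)} = -12644 - 171 = -12815$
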